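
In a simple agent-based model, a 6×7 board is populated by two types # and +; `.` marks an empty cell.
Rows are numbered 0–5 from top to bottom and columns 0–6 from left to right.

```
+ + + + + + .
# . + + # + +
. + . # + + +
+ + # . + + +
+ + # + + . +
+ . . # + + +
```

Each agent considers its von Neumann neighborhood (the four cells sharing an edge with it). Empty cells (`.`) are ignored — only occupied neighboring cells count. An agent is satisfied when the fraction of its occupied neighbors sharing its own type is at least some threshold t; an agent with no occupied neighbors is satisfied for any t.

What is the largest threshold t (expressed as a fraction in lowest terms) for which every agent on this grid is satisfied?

0/1

(0,0)+ 1/2
(0,1)+ 2/2
(0,2)+ 3/3
(0,3)+ 3/3
(0,4)+ 2/3
(0,5)+ 2/2
(1,0)# 0/1
(1,2)+ 2/2
(1,3)+ 2/4
(1,4)# 0/4
(1,5)+ 3/4
(1,6)+ 2/2
(2,1)+ 1/1
(2,3)# 0/2
(2,4)+ 2/4
(2,5)+ 4/4
(2,6)+ 3/3
(3,0)+ 2/2
(3,1)+ 3/4
(3,2)# 1/2
(3,4)+ 3/3
(3,5)+ 3/3
(3,6)+ 3/3
(4,0)+ 3/3
(4,1)+ 2/3
(4,2)# 1/3
(4,3)+ 1/3
(4,4)+ 3/3
(4,6)+ 2/2
(5,0)+ 1/1
(5,3)# 0/2
(5,4)+ 2/3
(5,5)+ 2/2
(5,6)+ 2/2
The smallest same-type fraction is 0/1 at (1,0), which reduces to 0/1. Any threshold above that leaves this agent unsatisfied.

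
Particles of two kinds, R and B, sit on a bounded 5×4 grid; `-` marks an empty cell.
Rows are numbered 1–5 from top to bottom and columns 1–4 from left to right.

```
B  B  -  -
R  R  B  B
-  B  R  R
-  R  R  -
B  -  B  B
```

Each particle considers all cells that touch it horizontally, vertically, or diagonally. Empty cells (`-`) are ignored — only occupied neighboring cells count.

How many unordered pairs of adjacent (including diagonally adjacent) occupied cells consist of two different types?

18

Scan each occupied cell's neighbors to the right and below (and the two forward diagonals) so each pair is counted once.
From row 1: 4 unlike of 6 pairs (running 4/6).
From row 2: 7 unlike of 11 pairs (running 11/17).
From row 3: 3 unlike of 7 pairs (running 14/24).
From row 4: 4 unlike of 5 pairs (running 18/29).
From row 5: 0 unlike of 1 pairs (running 18/30).
Total adjacent occupied pairs: 30; unlike-type pairs: 18.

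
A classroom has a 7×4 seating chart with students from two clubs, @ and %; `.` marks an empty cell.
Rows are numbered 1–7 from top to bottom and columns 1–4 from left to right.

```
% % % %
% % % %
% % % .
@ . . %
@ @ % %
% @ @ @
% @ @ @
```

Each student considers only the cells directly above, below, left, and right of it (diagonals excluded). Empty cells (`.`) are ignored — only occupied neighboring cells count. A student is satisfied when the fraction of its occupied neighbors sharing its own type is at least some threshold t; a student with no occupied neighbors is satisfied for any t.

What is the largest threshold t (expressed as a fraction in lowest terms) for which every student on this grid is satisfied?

(1,1)% 2/2
(1,2)% 3/3
(1,3)% 3/3
(1,4)% 2/2
(2,1)% 3/3
(2,2)% 4/4
(2,3)% 4/4
(2,4)% 2/2
(3,1)% 2/3
(3,2)% 3/3
(3,3)% 2/2
(4,1)@ 1/2
(4,4)% 1/1
(5,1)@ 2/3
(5,2)@ 2/3
(5,3)% 1/3
(5,4)% 2/3
(6,1)% 1/3
(6,2)@ 3/4
(6,3)@ 3/4
(6,4)@ 2/3
(7,1)% 1/2
(7,2)@ 2/3
(7,3)@ 3/3
(7,4)@ 2/2
The smallest same-type fraction is 1/3 at (5,3), which reduces to 1/3. Any threshold above that leaves this student unsatisfied.

1/3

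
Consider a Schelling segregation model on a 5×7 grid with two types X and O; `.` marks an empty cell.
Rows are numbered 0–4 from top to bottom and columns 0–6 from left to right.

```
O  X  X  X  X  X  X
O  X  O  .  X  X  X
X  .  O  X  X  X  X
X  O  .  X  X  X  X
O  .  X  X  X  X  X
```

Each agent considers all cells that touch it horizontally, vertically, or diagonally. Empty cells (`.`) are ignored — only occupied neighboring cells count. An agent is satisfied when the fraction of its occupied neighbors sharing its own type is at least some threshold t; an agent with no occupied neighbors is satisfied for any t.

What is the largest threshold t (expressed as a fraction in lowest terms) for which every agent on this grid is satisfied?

(0,0)O 1/3
(0,1)X 2/5
(0,2)X 3/4
(0,3)X 3/4
(0,4)X 4/4
(0,5)X 5/5
(0,6)X 3/3
(1,0)O 1/4
(1,1)X 3/7
(1,2)O 1/6
(1,4)X 7/7
(1,5)X 8/8
(1,6)X 5/5
(2,0)X 2/4
(2,2)O 2/5
(2,3)X 4/6
(2,4)X 7/7
(2,5)X 8/8
(2,6)X 5/5
(3,0)X 1/3
(3,1)O 2/5
(3,3)X 6/7
(3,4)X 8/8
(3,5)X 8/8
(3,6)X 5/5
(4,0)O 1/2
(4,2)X 2/3
(4,3)X 4/4
(4,4)X 5/5
(4,5)X 5/5
(4,6)X 3/3
The smallest same-type fraction is 1/6 at (1,2), which reduces to 1/6. Any threshold above that leaves this agent unsatisfied.

1/6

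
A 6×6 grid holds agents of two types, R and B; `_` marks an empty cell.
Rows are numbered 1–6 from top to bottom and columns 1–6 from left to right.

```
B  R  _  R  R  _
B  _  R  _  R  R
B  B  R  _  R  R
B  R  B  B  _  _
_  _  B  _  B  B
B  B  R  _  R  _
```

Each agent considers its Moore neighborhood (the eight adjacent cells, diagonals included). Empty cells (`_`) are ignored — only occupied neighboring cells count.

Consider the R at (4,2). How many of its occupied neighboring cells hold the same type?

1

Occupied neighbors of (4,2): (3,1)=B, (3,2)=B, (3,3)=R, (4,1)=B, (4,3)=B, (5,3)=B.
Same type (R): 1 of 6.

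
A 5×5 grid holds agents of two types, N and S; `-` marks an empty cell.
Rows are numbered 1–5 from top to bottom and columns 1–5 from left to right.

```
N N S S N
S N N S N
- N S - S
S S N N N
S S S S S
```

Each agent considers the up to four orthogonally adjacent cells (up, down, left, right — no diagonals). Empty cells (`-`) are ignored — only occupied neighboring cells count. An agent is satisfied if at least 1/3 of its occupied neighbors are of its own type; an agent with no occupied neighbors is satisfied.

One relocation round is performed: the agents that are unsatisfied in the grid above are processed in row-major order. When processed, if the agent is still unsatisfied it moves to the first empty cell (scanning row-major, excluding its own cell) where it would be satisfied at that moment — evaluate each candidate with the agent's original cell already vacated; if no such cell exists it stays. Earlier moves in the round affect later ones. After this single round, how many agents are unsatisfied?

Initially unsatisfied (in order): (2,1), (2,3), (3,3), (3,5), (4,3).
  (2,1) → (3,1).
  (2,3) → (2,1).
  (3,3) → (2,3).
  (3,5) → (3,3).
  (4,3) → (3,4).
Resulting grid:
N N S S N
N N S S N
S N S N -
S S - N N
S S S S S
Unsatisfied now: (3,2).

1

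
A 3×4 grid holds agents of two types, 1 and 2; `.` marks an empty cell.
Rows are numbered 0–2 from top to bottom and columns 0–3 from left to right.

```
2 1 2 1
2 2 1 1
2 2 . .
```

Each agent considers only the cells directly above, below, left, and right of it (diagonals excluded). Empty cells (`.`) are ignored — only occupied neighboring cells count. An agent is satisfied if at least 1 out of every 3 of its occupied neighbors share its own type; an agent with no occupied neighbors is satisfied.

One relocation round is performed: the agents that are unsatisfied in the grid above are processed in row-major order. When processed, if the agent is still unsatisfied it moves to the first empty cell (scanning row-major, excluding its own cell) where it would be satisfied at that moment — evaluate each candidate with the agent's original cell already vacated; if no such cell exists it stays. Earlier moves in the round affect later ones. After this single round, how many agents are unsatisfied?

0

Initially unsatisfied (in order): (0,1), (0,2).
  (0,1) → (2,2).
  (0,2) → (0,1).
Resulting grid:
2 2 . 1
2 2 1 1
2 2 1 .
All satisfied now.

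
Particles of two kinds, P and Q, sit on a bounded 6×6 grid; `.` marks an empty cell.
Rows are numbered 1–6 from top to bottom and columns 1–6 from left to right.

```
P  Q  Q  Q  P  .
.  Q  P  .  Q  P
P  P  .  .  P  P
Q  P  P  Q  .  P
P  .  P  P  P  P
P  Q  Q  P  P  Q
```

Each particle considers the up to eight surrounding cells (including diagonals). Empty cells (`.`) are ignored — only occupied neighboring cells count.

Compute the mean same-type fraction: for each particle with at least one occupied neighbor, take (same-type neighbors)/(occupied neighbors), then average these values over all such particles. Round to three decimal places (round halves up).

(1,1)P 0/2
(1,2)Q 2/4
(1,3)Q 3/4
(1,4)Q 2/4
(1,5)P 1/3
(2,2)Q 2/6
(2,3)P 1/5
(2,5)Q 1/5
(2,6)P 3/4
(3,1)P 2/4
(3,2)P 4/6
(3,5)P 3/5
(3,6)P 3/4
(4,1)Q 0/4
(4,2)P 5/6
(4,3)P 4/5
(4,4)Q 0/5
(4,6)P 4/4
(5,1)P 2/4
(5,3)P 4/7
(5,4)P 5/7
(5,5)P 5/7
(5,6)P 3/4
(6,1)P 1/2
(6,2)Q 1/4
(6,3)Q 1/4
(6,4)P 4/5
(6,5)P 4/5
(6,6)Q 0/3
Sum over 29 particles: 0/2 + 2/4 + 3/4 + 2/4 + 1/3 + 2/6 + 1/5 + 1/5 + 3/4 + 2/4 + 4/6 + 3/5 + 3/4 + 0/4 + 5/6 + 4/5 + 0/5 + 4/4 + 2/4 + 4/7 + 5/7 + 5/7 + 3/4 + 1/2 + 1/4 + 1/4 + 4/5 + 4/5 + 0/3 = 437/30; mean = 437/30 ÷ 29 = 437/870 = 0.502298… → 0.502.

0.502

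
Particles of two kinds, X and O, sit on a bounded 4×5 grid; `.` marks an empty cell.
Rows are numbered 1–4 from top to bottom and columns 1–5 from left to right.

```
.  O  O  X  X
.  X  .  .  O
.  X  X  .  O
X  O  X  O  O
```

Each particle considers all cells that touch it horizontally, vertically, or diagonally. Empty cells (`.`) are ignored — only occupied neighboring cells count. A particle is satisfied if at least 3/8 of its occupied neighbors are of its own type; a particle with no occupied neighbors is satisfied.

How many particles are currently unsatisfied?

4

(1,2)O 1/2 ✓
(1,3)O 1/3 ✗
(1,4)X 1/3 ✗
(1,5)X 1/2 ✓
(2,2)X 2/4 ✓
(2,5)O 1/3 ✗
(3,2)X 4/5 ✓
(3,3)X 3/5 ✓
(3,5)O 3/3 ✓
(4,1)X 1/2 ✓
(4,2)O 0/4 ✗
(4,3)X 2/4 ✓
(4,4)O 2/4 ✓
(4,5)O 2/2 ✓
Unsatisfied: (1,3), (1,4), (2,5), (4,2) — 4 in total.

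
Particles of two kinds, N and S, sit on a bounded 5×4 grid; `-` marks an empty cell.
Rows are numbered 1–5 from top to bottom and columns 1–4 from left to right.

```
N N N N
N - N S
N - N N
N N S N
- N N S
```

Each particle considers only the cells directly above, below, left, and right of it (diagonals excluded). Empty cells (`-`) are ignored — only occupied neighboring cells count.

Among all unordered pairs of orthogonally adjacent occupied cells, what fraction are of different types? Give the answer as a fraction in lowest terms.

9/22

Scan each occupied cell's neighbors to the right and below so each pair is counted once.
Row 1: N(1,1)–N(1,2)= N(1,1)–N(2,1)= N(1,2)–N(1,3)= N(1,3)–N(1,4)= N(1,3)–N(2,3)= N(1,4)–S(2,4)≠  → 1/6 unlike.
Row 2: N(2,1)–N(3,1)= N(2,3)–S(2,4)≠ N(2,3)–N(3,3)= S(2,4)–N(3,4)≠  → 2/4 unlike.
Row 3: N(3,1)–N(4,1)= N(3,3)–N(3,4)= N(3,3)–S(4,3)≠ N(3,4)–N(4,4)=  → 1/4 unlike.
Row 4: N(4,1)–N(4,2)= N(4,2)–S(4,3)≠ N(4,2)–N(5,2)= S(4,3)–N(4,4)≠ S(4,3)–N(5,3)≠ N(4,4)–S(5,4)≠  → 4/6 unlike.
Row 5: N(5,2)–N(5,3)= N(5,3)–S(5,4)≠  → 1/2 unlike.
Total adjacent occupied pairs: 22; unlike-type pairs: 9.
9/22 is already in lowest terms.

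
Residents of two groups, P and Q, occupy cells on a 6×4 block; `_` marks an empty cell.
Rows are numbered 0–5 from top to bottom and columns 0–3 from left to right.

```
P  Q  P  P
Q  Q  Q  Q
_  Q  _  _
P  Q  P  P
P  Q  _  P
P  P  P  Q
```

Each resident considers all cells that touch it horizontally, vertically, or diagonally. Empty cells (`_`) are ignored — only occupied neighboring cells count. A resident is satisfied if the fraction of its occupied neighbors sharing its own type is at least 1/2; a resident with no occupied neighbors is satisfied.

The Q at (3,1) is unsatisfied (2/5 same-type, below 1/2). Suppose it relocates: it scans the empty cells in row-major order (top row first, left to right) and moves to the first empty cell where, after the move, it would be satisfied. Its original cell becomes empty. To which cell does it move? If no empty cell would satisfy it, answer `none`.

Vacating (3,1). Empty cells in order:
  (2,0): 3/4 same-type → satisfied — stop here.

(2,0)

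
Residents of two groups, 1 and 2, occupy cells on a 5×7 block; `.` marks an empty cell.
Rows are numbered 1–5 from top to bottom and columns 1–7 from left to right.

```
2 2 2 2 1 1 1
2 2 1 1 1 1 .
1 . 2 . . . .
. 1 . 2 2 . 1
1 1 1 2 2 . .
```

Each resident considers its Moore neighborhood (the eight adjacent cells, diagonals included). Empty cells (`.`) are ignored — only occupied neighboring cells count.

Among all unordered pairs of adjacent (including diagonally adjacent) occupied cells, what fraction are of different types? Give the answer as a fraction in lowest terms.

Scan each occupied cell's neighbors to the right and below (and the two forward diagonals) so each pair is counted once.
From row 1: 7 unlike of 23 pairs (running 7/23).
From row 2: 5 unlike of 10 pairs (running 12/33).
From row 3: 1 unlike of 3 pairs (running 13/36).
From row 4: 1 unlike of 9 pairs (running 14/45).
From row 5: 1 unlike of 4 pairs (running 15/49).
Total adjacent occupied pairs: 49; unlike-type pairs: 15.
15/49 is already in lowest terms.

15/49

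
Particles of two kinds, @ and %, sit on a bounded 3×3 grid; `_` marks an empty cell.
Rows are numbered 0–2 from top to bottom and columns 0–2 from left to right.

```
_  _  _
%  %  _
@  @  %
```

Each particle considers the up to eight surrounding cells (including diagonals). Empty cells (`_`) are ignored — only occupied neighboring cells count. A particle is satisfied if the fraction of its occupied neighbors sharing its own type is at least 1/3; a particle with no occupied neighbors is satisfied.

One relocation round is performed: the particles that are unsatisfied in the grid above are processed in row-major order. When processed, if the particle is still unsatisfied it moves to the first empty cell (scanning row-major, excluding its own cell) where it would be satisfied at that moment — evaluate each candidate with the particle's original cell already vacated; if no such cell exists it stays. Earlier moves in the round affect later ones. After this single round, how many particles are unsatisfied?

Initially unsatisfied (in order): (2,1).
  (2,1): no empty cell satisfies it; stays.
Resulting grid:
_ _ _
% % _
@ @ %
Unsatisfied now: (2,1).

1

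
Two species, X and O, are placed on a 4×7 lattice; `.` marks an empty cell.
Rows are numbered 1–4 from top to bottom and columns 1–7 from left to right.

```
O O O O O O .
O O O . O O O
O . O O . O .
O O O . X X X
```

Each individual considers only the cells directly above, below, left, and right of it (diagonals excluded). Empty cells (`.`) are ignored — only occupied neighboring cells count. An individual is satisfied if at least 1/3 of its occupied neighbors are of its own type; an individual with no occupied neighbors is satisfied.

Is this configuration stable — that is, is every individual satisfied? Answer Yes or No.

Row 1: (1,1)O 2/2 ok · (1,2)O 3/3 ok · (1,3)O 3/3 ok · (1,4)O 2/2 ok · (1,5)O 3/3 ok · (1,6)O 2/2 ok
Row 2: (2,1)O 3/3 ok · (2,2)O 3/3 ok · (2,3)O 3/3 ok · (2,5)O 2/2 ok · (2,6)O 4/4 ok · (2,7)O 1/1 ok
Row 3: (3,1)O 2/2 ok · (3,3)O 3/3 ok · (3,4)O 1/1 ok · (3,6)O 1/2 ok
Row 4: (4,1)O 2/2 ok · (4,2)O 2/2 ok · (4,3)O 2/2 ok · (4,5)X 1/1 ok · (4,6)X 2/3 ok · (4,7)X 1/1 ok
All meet the threshold, so the configuration is stable.

Yes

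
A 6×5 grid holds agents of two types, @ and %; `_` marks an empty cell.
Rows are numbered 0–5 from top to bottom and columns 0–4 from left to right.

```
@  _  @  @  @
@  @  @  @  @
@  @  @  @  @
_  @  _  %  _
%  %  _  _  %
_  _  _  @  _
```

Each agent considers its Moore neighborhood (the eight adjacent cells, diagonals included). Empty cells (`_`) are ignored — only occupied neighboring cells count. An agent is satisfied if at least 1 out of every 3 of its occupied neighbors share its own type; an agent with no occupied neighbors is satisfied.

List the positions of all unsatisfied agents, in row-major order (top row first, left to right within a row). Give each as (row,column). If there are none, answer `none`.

(3,3), (5,3)

(0,0)@ 2/2 ok
(0,2)@ 4/4 ok
(0,3)@ 5/5 ok
(0,4)@ 3/3 ok
(1,0)@ 4/4 ok
(1,1)@ 7/7 ok
(1,2)@ 7/7 ok
(1,3)@ 8/8 ok
(1,4)@ 5/5 ok
(2,0)@ 4/4 ok
(2,1)@ 6/6 ok
(2,2)@ 6/7 ok
(2,3)@ 5/6 ok
(2,4)@ 3/4 ok
(3,1)@ 3/5 ok
(3,3)% 1/4 unhappy
(4,0)% 1/2 ok
(4,1)% 1/2 ok
(4,4)% 1/2 ok
(5,3)@ 0/1 unhappy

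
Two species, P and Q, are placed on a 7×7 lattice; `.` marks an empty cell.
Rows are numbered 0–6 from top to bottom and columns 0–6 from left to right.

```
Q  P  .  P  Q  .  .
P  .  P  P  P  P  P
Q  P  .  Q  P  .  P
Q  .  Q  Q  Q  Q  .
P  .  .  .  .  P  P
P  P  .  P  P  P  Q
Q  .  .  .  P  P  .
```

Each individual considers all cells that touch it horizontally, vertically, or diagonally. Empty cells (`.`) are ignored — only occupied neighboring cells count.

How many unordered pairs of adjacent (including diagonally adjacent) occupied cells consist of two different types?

Scan each occupied cell's neighbors to the right and below (and the two forward diagonals) so each pair is counted once.
Row 0: Q(0,0)–P(0,1)≠ Q(0,0)–P(1,0)≠ P(0,1)–P(1,2)= P(0,1)–P(1,0)= P(0,3)–Q(0,4)≠ P(0,3)–P(1,3)= P(0,3)–P(1,4)= P(0,3)–P(1,2)= Q(0,4)–P(1,4)≠ Q(0,4)–P(1,5)≠ Q(0,4)–P(1,3)≠  → 6/11 unlike.
Row 1: P(1,0)–Q(2,0)≠ P(1,0)–P(2,1)= P(1,2)–P(1,3)= P(1,2)–Q(2,3)≠ P(1,2)–P(2,1)= P(1,3)–P(1,4)= P(1,3)–Q(2,3)≠ P(1,3)–P(2,4)= P(1,4)–P(1,5)= P(1,4)–P(2,4)= P(1,4)–Q(2,3)≠ P(1,5)–P(1,6)= P(1,5)–P(2,6)= P(1,5)–P(2,4)= P(1,6)–P(2,6)=  → 4/15 unlike.
Row 2: Q(2,0)–P(2,1)≠ Q(2,0)–Q(3,0)= P(2,1)–Q(3,2)≠ P(2,1)–Q(3,0)≠ Q(2,3)–P(2,4)≠ Q(2,3)–Q(3,3)= Q(2,3)–Q(3,4)= Q(2,3)–Q(3,2)= P(2,4)–Q(3,4)≠ P(2,4)–Q(3,5)≠ P(2,4)–Q(3,3)≠ P(2,6)–Q(3,5)≠  → 8/12 unlike.
Row 3: Q(3,0)–P(4,0)≠ Q(3,2)–Q(3,3)= Q(3,3)–Q(3,4)= Q(3,4)–Q(3,5)= Q(3,4)–P(4,5)≠ Q(3,5)–P(4,5)≠ Q(3,5)–P(4,6)≠  → 4/7 unlike.
Row 4: P(4,0)–P(5,0)= P(4,0)–P(5,1)= P(4,5)–P(4,6)= P(4,5)–P(5,5)= P(4,5)–Q(5,6)≠ P(4,5)–P(5,4)= P(4,6)–Q(5,6)≠ P(4,6)–P(5,5)=  → 2/8 unlike.
Row 5: P(5,0)–P(5,1)= P(5,0)–Q(6,0)≠ P(5,1)–Q(6,0)≠ P(5,3)–P(5,4)= P(5,3)–P(6,4)= P(5,4)–P(5,5)= P(5,4)–P(6,4)= P(5,4)–P(6,5)= P(5,5)–Q(5,6)≠ P(5,5)–P(6,5)= P(5,5)–P(6,4)= Q(5,6)–P(6,5)≠  → 4/12 unlike.
Row 6: P(6,4)–P(6,5)=  → 0/1 unlike.
Total adjacent occupied pairs: 66; unlike-type pairs: 28.

28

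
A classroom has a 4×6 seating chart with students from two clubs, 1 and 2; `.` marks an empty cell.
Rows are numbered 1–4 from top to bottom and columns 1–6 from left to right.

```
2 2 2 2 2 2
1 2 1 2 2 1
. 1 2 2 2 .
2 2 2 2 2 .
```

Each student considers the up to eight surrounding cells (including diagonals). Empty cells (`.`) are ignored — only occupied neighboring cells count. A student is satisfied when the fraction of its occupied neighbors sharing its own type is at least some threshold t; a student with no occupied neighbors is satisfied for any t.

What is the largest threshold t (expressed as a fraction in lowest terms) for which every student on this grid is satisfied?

Row 1: (1,1)2 2/3 · (1,2)2 3/5 · (1,3)2 4/5 · (1,4)2 4/5 · (1,5)2 4/5 · (1,6)2 2/3
Row 2: (2,1)1 1/4 · (2,2)2 4/7 · (2,3)1 1/8 · (2,4)2 7/8 · (2,5)2 6/7 · (2,6)1 0/4
Row 3: (3,2)1 2/7 · (3,3)2 6/8 · (3,4)2 7/8 · (3,5)2 5/6
Row 4: (4,1)2 1/2 · (4,2)2 3/4 · (4,3)2 4/5 · (4,4)2 5/5 · (4,5)2 3/3
The smallest same-type fraction is 0/4 at (2,6), which reduces to 0/1. Any threshold above that leaves this student unsatisfied.

0/1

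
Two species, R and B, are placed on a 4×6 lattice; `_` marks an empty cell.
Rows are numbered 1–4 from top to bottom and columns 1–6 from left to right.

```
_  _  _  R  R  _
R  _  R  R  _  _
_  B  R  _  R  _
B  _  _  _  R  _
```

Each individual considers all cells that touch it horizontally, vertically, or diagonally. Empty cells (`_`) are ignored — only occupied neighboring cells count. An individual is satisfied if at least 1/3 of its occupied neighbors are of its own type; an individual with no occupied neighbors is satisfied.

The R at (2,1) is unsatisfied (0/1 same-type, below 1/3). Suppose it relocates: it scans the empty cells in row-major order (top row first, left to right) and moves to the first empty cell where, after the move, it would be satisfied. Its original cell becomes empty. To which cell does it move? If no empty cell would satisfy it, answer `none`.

Vacating (2,1). Empty cells in order:
  (1,1): 0/0 same-type → satisfied — stop here.

(1,1)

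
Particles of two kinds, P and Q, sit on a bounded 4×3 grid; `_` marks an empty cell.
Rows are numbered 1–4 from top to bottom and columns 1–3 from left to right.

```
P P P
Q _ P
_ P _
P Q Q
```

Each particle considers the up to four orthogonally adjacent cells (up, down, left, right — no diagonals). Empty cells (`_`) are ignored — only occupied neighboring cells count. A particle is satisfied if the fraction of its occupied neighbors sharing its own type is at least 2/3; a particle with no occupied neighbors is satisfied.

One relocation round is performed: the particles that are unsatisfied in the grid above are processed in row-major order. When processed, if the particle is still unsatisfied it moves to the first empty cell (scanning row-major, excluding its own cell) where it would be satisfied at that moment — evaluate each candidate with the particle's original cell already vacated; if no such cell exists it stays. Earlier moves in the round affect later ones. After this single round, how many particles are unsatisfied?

Initially unsatisfied (in order): (1,1), (2,1), (3,2), (4,1), (4,2).
  (1,1) → (2,2).
  (2,1): no empty cell satisfies it; stays.
  (3,2): no empty cell satisfies it; stays.
  (4,1) → (3,3).
  (4,2) → (4,1).
Resulting grid:
_ P P
Q P P
_ P P
Q _ Q
Unsatisfied now: (2,1), (4,3).

2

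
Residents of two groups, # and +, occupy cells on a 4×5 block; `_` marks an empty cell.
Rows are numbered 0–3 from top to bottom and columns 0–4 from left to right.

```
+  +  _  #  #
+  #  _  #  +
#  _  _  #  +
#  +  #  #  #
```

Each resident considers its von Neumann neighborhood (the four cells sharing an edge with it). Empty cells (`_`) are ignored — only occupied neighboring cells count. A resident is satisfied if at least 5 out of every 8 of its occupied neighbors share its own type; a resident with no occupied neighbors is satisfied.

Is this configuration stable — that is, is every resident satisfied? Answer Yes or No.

(0,0)+ 2/2 ✓
(0,1)+ 1/2 ✗
(0,3)# 2/2 ✓
(0,4)# 1/2 ✗
(1,0)+ 1/3 ✗
(1,1)# 0/2 ✗
(1,3)# 2/3 ✓
(1,4)+ 1/3 ✗
(2,0)# 1/2 ✗
(2,3)# 2/3 ✓
(2,4)+ 1/3 ✗
(3,0)# 1/2 ✗
(3,1)+ 0/2 ✗
(3,2)# 1/2 ✗
(3,3)# 3/3 ✓
(3,4)# 1/2 ✗
For instance (0,1) has only 1/2 same-type neighbors, below 5/8.

No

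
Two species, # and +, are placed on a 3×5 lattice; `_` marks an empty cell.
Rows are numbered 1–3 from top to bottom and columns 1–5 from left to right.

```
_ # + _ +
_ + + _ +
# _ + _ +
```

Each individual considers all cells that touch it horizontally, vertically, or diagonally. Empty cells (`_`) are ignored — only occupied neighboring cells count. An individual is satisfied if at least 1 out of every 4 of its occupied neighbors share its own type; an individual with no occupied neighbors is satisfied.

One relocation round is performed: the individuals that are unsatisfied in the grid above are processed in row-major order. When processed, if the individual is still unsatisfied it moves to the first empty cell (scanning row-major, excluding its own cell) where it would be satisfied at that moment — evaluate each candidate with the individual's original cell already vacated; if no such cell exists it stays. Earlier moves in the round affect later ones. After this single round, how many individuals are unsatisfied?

Initially unsatisfied (in order): (1,2), (3,1).
  (1,2) → (2,1).
  (3,1): now satisfied by earlier moves; stays.
Resulting grid:
_ _ + _ +
# + + _ +
# _ + _ +
All satisfied now.

0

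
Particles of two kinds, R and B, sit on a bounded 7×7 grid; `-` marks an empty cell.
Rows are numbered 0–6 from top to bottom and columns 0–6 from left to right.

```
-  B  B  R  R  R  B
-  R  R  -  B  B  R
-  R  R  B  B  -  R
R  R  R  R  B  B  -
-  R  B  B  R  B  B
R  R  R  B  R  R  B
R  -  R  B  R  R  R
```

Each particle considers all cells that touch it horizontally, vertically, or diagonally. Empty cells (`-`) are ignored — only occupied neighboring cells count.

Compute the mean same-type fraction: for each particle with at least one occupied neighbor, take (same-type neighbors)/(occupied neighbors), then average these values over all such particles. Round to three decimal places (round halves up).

Row 0: (0,1)B 1/3 · (0,2)B 1/4 · (0,3)R 2/4 · (0,4)R 2/4 · (0,5)R 2/5 · (0,6)B 1/3
Row 1: (1,1)R 3/5 · (1,2)R 4/7 · (1,4)B 3/6 · (1,5)B 3/7 · (1,6)R 2/4
Row 2: (2,1)R 6/6 · (2,2)R 6/7 · (2,3)B 3/7 · (2,4)B 5/6 · (2,6)R 1/3
Row 3: (3,0)R 3/3 · (3,1)R 5/6 · (3,2)R 5/8 · (3,3)R 3/8 · (3,4)B 5/7 · (3,5)B 4/6
Row 4: (4,1)R 6/7 · (4,2)B 2/8 · (4,3)B 3/8 · (4,4)R 3/8 · (4,5)B 4/7 · (4,6)B 3/4
Row 5: (5,0)R 3/3 · (5,1)R 5/6 · (5,2)R 3/7 · (5,3)B 3/8 · (5,4)R 4/8 · (5,5)R 5/8 · (5,6)B 2/5
Row 6: (6,0)R 2/2 · (6,2)R 2/4 · (6,3)B 1/5 · (6,4)R 3/5 · (6,5)R 4/5 · (6,6)R 2/3
Sum over 41 particles: 1/3 + 1/4 + 2/4 + 2/4 + 2/5 + 1/3 + 3/5 + 4/7 + 3/6 + 3/7 + 2/4 + 6/6 + 6/7 + 3/7 + 5/6 + 1/3 + 3/3 + 5/6 + 5/8 + 3/8 + 5/7 + 4/6 + 6/7 + 2/8 + 3/8 + 3/8 + 4/7 + 3/4 + 3/3 + 5/6 + 3/7 + 3/8 + 4/8 + 5/8 + 2/5 + 2/2 + 2/4 + 1/5 + 3/5 + 4/5 + 2/3 = 995/42; mean = 995/42 ÷ 41 = 995/1722 = 0.577816… → 0.578.

0.578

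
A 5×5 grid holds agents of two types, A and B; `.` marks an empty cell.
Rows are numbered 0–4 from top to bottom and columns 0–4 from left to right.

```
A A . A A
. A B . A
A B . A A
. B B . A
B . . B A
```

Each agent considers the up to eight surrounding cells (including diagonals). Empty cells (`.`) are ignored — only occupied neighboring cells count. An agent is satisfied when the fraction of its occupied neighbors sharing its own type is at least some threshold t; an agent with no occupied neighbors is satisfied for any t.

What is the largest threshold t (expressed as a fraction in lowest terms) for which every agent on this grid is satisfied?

1/5

(0,0)A 2/2
(0,1)A 2/3
(0,3)A 2/3
(0,4)A 2/2
(1,1)A 3/5
(1,2)B 1/5
(1,4)A 4/4
(2,0)A 1/3
(2,1)B 3/5
(2,3)A 3/5
(2,4)A 3/3
(3,1)B 3/4
(3,2)B 3/4
(3,4)A 3/4
(4,0)B 1/1
(4,3)B 1/3
(4,4)A 1/2
The smallest same-type fraction is 1/5 at (1,2), which reduces to 1/5. Any threshold above that leaves this agent unsatisfied.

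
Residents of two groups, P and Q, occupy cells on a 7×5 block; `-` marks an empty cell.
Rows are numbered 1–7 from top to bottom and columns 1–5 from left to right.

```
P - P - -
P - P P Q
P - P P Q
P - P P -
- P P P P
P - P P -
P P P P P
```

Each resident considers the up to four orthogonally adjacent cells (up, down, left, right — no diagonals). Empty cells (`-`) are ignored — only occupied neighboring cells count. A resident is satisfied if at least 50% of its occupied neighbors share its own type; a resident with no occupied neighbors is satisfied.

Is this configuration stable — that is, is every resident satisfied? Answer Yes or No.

(1,1)P 1/1 ✓
(1,3)P 1/1 ✓
(2,1)P 2/2 ✓
(2,3)P 3/3 ✓
(2,4)P 2/3 ✓
(2,5)Q 1/2 ✓
(3,1)P 2/2 ✓
(3,3)P 3/3 ✓
(3,4)P 3/4 ✓
(3,5)Q 1/2 ✓
(4,1)P 1/1 ✓
(4,3)P 3/3 ✓
(4,4)P 3/3 ✓
(5,2)P 1/1 ✓
(5,3)P 4/4 ✓
(5,4)P 4/4 ✓
(5,5)P 1/1 ✓
(6,1)P 1/1 ✓
(6,3)P 3/3 ✓
(6,4)P 3/3 ✓
(7,1)P 2/2 ✓
(7,2)P 2/2 ✓
(7,3)P 3/3 ✓
(7,4)P 3/3 ✓
(7,5)P 1/1 ✓
All meet the threshold, so the configuration is stable.

Yes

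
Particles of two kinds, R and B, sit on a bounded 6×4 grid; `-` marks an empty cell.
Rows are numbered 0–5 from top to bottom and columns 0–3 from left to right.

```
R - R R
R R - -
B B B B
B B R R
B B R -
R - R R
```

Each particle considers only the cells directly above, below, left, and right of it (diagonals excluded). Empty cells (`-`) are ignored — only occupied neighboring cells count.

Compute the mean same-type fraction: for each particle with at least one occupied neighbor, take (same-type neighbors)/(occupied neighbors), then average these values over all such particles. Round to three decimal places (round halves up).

Row 0: (0,0)R 1/1 · (0,2)R 1/1 · (0,3)R 1/1
Row 1: (1,0)R 2/3 · (1,1)R 1/2
Row 2: (2,0)B 2/3 · (2,1)B 3/4 · (2,2)B 2/3 · (2,3)B 1/2
Row 3: (3,0)B 3/3 · (3,1)B 3/4 · (3,2)R 2/4 · (3,3)R 1/2
Row 4: (4,0)B 2/3 · (4,1)B 2/3 · (4,2)R 2/3
Row 5: (5,0)R 0/1 · (5,2)R 2/2 · (5,3)R 1/1
Sum over 19 particles: 1/1 + 1/1 + 1/1 + 2/3 + 1/2 + 2/3 + 3/4 + 2/3 + 1/2 + 3/3 + 3/4 + 2/4 + 1/2 + 2/3 + 2/3 + 2/3 + 0/1 + 2/2 + 1/1 = 27/2; mean = 27/2 ÷ 19 = 27/38 = 0.710526… → 0.711.

0.711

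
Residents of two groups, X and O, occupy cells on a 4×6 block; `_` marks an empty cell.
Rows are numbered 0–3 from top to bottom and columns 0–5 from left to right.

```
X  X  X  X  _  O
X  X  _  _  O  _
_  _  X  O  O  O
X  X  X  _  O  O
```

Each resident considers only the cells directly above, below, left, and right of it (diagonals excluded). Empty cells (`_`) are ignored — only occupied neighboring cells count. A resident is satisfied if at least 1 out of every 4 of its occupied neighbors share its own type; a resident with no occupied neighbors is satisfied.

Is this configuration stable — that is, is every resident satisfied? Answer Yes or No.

(0,0)X 2/2 ✓
(0,1)X 3/3 ✓
(0,2)X 2/2 ✓
(0,3)X 1/1 ✓
(0,5)O 0/0 ✓
(1,0)X 2/2 ✓
(1,1)X 2/2 ✓
(1,4)O 1/1 ✓
(2,2)X 1/2 ✓
(2,3)O 1/2 ✓
(2,4)O 4/4 ✓
(2,5)O 2/2 ✓
(3,0)X 1/1 ✓
(3,1)X 2/2 ✓
(3,2)X 2/2 ✓
(3,4)O 2/2 ✓
(3,5)O 2/2 ✓
All meet the threshold, so the configuration is stable.

Yes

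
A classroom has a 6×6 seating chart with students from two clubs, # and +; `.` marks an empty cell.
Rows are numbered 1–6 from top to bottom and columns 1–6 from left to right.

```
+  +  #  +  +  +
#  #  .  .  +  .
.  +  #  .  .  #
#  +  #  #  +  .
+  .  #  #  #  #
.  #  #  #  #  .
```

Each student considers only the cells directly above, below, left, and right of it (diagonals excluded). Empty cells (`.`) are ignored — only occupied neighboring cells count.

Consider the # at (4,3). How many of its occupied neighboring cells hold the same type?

3

Occupied neighbors of (4,3): (3,3)=#, (5,3)=#, (4,2)=+, (4,4)=#.
Same type (#): 3 of 4.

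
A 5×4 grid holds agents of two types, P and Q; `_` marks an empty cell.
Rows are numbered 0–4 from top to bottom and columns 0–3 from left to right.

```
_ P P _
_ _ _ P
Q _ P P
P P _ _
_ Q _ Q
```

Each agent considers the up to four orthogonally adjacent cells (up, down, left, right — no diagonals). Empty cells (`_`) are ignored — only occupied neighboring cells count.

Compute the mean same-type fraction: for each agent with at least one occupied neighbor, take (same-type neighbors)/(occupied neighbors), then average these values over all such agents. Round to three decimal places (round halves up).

0.667

(0,1)P 1/1
(0,2)P 1/1
(1,3)P 1/1
(2,0)Q 0/1
(2,2)P 1/1
(2,3)P 2/2
(3,0)P 1/2
(3,1)P 1/2
(4,1)Q 0/1
(4,3)Q — no occupied neighbors
Sum over 9 agents: 1/1 + 1/1 + 1/1 + 0/1 + 1/1 + 2/2 + 1/2 + 1/2 + 0/1 = 6; mean = 6 ÷ 9 = 2/3 = 0.666666… → 0.667.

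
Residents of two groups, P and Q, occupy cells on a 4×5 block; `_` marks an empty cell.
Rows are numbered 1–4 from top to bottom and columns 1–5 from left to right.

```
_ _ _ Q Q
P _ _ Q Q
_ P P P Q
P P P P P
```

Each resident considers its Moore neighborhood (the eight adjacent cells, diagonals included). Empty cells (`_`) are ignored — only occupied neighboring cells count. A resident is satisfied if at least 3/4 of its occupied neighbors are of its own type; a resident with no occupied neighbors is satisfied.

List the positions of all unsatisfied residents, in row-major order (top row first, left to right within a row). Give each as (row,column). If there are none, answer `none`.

Row 1: (1,4)Q 3/3 satisfied · (1,5)Q 3/3 satisfied
Row 2: (2,1)P 1/1 satisfied · (2,4)Q 4/6 not · (2,5)Q 4/5 satisfied
Row 3: (3,2)P 5/5 satisfied · (3,3)P 5/6 satisfied · (3,4)P 4/7 not · (3,5)Q 2/5 not
Row 4: (4,1)P 2/2 satisfied · (4,2)P 4/4 satisfied · (4,3)P 5/5 satisfied · (4,4)P 4/5 satisfied · (4,5)P 2/3 not

(2,4), (3,4), (3,5), (4,5)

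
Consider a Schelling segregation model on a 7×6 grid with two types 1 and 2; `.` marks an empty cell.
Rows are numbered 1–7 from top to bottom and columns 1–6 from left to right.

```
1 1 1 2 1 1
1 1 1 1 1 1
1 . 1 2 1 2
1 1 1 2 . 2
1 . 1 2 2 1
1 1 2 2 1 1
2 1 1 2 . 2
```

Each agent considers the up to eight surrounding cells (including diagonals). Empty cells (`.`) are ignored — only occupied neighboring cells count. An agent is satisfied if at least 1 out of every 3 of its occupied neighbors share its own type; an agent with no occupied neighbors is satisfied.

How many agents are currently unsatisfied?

(1,1)1 3/3 ✓
(1,2)1 5/5 ✓
(1,3)1 4/5 ✓
(1,4)2 0/5 ✗
(1,5)1 4/5 ✓
(1,6)1 3/3 ✓
(2,1)1 4/4 ✓
(2,2)1 7/7 ✓
(2,3)1 5/7 ✓
(2,4)1 6/8 ✓
(2,5)1 5/8 ✓
(2,6)1 4/5 ✓
(3,1)1 4/4 ✓
(3,3)1 5/7 ✓
(3,4)2 1/7 ✗
(3,5)1 3/7 ✓
(3,6)2 1/4 ✗
(4,1)1 3/3 ✓
(4,2)1 6/6 ✓
(4,3)1 3/6 ✓
(4,4)2 3/7 ✓
(4,6)2 2/4 ✓
(5,1)1 4/4 ✓
(5,3)1 3/7 ✓
(5,4)2 4/7 ✓
(5,5)2 4/7 ✓
(5,6)1 2/4 ✓
(6,1)1 3/4 ✓
(6,2)1 5/7 ✓
(6,3)2 3/7 ✓
(6,4)2 4/7 ✓
(6,5)1 2/7 ✗
(6,6)1 2/4 ✓
(7,1)2 0/3 ✗
(7,2)1 3/5 ✓
(7,3)1 2/5 ✓
(7,4)2 2/4 ✓
(7,6)2 0/2 ✗
Unsatisfied: (1,4), (3,4), (3,6), (6,5), (7,1), (7,6) — 6 in total.

6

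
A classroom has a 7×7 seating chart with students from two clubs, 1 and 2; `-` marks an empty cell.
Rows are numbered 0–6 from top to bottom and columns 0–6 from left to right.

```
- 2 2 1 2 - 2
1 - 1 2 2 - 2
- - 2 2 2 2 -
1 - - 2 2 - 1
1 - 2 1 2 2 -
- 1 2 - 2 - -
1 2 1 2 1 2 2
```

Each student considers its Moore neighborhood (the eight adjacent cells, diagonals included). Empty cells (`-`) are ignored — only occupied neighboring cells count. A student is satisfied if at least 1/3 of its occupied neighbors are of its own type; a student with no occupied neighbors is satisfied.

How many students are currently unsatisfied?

8

Row 0: (0,1)2 1/3 ok · (0,2)2 2/4 ok · (0,3)1 1/5 unhappy · (0,4)2 2/3 ok · (0,6)2 1/1 ok
Row 1: (1,0)1 0/1 unhappy · (1,2)1 1/6 unhappy · (1,3)2 6/8 ok · (1,4)2 5/6 ok · (1,6)2 2/2 ok
Row 2: (2,2)2 3/4 ok · (2,3)2 6/7 ok · (2,4)2 6/6 ok · (2,5)2 4/5 ok
Row 3: (3,0)1 1/1 ok · (3,3)2 6/7 ok · (3,4)2 6/7 ok · (3,6)1 0/2 unhappy
Row 4: (4,0)1 2/2 ok · (4,2)2 2/4 ok · (4,3)1 0/6 unhappy · (4,4)2 4/5 ok · (4,5)2 3/4 ok
Row 5: (5,1)1 3/6 ok · (5,2)2 3/6 ok · (5,4)2 4/6 ok
Row 6: (6,0)1 1/2 ok · (6,1)2 1/4 unhappy · (6,2)1 1/4 unhappy · (6,3)2 2/4 ok · (6,4)1 0/3 unhappy · (6,5)2 2/3 ok · (6,6)2 1/1 ok
Unsatisfied: (0,3), (1,0), (1,2), (3,6), (4,3), (6,1), (6,2), (6,4) — 8 in total.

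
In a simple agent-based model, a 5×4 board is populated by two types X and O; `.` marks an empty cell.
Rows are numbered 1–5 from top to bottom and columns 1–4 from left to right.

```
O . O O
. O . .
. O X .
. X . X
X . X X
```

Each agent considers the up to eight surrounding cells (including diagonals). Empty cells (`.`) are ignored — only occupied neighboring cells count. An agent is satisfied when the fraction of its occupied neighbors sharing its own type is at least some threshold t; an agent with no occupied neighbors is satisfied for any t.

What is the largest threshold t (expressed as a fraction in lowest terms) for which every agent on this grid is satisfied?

Row 1: (1,1)O 1/1 · (1,3)O 2/2 · (1,4)O 1/1
Row 2: (2,2)O 3/4
Row 3: (3,2)O 1/3 · (3,3)X 2/4
Row 4: (4,2)X 3/4 · (4,4)X 3/3
Row 5: (5,1)X 1/1 · (5,3)X 3/3 · (5,4)X 2/2
The smallest same-type fraction is 1/3 at (3,2), which reduces to 1/3. Any threshold above that leaves this agent unsatisfied.

1/3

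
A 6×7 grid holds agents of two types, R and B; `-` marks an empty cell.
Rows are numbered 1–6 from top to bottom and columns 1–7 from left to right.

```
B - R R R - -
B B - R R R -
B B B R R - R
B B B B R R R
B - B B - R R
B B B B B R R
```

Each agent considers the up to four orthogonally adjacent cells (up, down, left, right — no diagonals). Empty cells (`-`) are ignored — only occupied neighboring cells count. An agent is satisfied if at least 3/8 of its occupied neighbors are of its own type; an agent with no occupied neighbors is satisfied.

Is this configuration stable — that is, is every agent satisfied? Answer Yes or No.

Row 1: (1,1)B 1/1 ok · (1,3)R 1/1 ok · (1,4)R 3/3 ok · (1,5)R 2/2 ok
Row 2: (2,1)B 3/3 ok · (2,2)B 2/2 ok · (2,4)R 3/3 ok · (2,5)R 4/4 ok · (2,6)R 1/1 ok
Row 3: (3,1)B 3/3 ok · (3,2)B 4/4 ok · (3,3)B 2/3 ok · (3,4)R 2/4 ok · (3,5)R 3/3 ok · (3,7)R 1/1 ok
Row 4: (4,1)B 3/3 ok · (4,2)B 3/3 ok · (4,3)B 4/4 ok · (4,4)B 2/4 ok · (4,5)R 2/3 ok · (4,6)R 3/3 ok · (4,7)R 3/3 ok
Row 5: (5,1)B 2/2 ok · (5,3)B 3/3 ok · (5,4)B 3/3 ok · (5,6)R 3/3 ok · (5,7)R 3/3 ok
Row 6: (6,1)B 2/2 ok · (6,2)B 2/2 ok · (6,3)B 3/3 ok · (6,4)B 3/3 ok · (6,5)B 1/2 ok · (6,6)R 2/3 ok · (6,7)R 2/2 ok
All meet the threshold, so the configuration is stable.

Yes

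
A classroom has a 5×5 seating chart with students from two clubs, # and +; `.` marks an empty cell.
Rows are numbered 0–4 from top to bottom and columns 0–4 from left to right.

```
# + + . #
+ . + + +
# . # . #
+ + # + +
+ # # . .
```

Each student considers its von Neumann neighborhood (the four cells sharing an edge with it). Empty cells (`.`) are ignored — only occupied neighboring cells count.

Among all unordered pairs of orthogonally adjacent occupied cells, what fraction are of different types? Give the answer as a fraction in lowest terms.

6/11

Scan each occupied cell's neighbors to the right and below so each pair is counted once.
From row 0: 3 unlike of 5 pairs (running 3/5).
From row 1: 3 unlike of 5 pairs (running 6/10).
From row 2: 2 unlike of 3 pairs (running 8/13).
From row 3: 3 unlike of 7 pairs (running 11/20).
From row 4: 1 unlike of 2 pairs (running 12/22).
Total adjacent occupied pairs: 22; unlike-type pairs: 12.
12/22 reduces to 6/11.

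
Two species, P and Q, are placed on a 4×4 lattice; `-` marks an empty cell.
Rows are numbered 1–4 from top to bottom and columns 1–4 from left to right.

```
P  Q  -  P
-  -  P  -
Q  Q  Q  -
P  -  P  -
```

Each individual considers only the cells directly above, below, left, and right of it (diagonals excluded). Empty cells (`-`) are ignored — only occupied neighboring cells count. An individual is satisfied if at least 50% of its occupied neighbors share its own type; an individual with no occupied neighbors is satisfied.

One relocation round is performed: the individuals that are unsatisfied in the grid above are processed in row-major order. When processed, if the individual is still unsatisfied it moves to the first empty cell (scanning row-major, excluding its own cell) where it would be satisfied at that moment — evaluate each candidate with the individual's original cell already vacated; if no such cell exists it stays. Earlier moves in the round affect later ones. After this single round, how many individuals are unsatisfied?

Initially unsatisfied (in order): (1,1), (1,2), (2,3), (3,3), (4,1), (4,3).
  (1,1) → (1,3).
  (1,2) → (1,1).
  (2,3): now satisfied by earlier moves; stays.
  (3,3) → (1,2).
  (4,1) → (2,4).
  (4,3): now satisfied by earlier moves; stays.
Resulting grid:
Q Q P P
- - P P
Q Q - -
- - P -
All satisfied now.

0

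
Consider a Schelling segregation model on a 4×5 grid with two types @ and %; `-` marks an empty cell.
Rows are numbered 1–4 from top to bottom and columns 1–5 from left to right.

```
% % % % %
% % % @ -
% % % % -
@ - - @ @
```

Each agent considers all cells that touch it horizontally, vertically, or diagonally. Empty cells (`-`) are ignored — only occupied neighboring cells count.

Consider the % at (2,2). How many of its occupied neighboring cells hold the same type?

Occupied neighbors of (2,2): (1,1)=%, (1,2)=%, (1,3)=%, (2,1)=%, (2,3)=%, (3,1)=%, (3,2)=%, (3,3)=%.
Same type (%): 8 of 8.

8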